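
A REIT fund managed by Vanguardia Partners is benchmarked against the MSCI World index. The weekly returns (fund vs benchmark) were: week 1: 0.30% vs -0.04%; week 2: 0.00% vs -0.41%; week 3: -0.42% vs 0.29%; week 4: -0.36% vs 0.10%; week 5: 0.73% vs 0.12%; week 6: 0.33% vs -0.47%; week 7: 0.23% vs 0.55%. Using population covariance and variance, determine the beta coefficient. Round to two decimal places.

r̄p = 0.1157%,  r̄m = 0.0200%
Cov = Σ(rp − r̄p)(rm − r̄m) / 7 = -0.0181
Var(rm) = Σ(rm − r̄m)² / 7 = 0.1141
β = Cov / Var = -0.0181 / 0.1141 = -0.1586

-0.16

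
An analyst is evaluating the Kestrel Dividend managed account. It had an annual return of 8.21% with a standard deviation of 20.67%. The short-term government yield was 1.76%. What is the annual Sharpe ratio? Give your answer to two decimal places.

Sharpe = (Rp − Rf) / σp = (8.21% − 1.76%) / 20.67% = 6.45% / 20.67% = 0.3120

0.31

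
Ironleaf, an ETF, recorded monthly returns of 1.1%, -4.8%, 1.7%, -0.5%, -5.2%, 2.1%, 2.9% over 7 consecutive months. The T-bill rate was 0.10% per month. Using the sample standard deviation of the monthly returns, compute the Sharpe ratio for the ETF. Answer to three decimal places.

r̄ = (1.1 − 4.8 + 1.7 − 0.5 − 5.2 + 2.1 + 2.9) / 7 = -2.70 / 7 = -0.3857%
Sample σ = √[Σ(r − r̄)² / 6] = √[66.2086 / 6] = √11.0348 = 3.3219%
Sharpe = (r̄ − rf) / σ = (-0.3857 − 0.1) / 3.3219 = -0.4857 / 3.3219 = -0.1462

-0.146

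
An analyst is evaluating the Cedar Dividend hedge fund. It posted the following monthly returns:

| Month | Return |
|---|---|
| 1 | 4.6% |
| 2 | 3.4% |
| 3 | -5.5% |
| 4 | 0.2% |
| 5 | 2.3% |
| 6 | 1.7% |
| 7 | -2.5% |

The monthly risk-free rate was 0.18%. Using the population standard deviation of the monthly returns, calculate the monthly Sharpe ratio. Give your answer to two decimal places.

0.13

Mean return r̄ = 4.20 / 7 = 0.6000%
Σ(r − r̄)² = 74.9200; population σ = √(74.9200/7) = 3.2715%
Sharpe = (r̄ − rf) / σ = (0.6000 − 0.18) / 3.2715 = 0.4200 / 3.2715 = 0.1284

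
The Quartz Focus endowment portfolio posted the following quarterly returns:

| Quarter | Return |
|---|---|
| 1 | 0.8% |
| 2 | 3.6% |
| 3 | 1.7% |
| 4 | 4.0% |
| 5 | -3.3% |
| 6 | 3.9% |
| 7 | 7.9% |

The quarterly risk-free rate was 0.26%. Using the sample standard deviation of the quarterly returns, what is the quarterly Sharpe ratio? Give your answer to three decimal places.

r̄ = (0.8 + 3.6 + 1.7 + 4 − 3.3 + 3.9 + 7.9) / 7 = 2.6571%
Σ(r − r̄)² = (0.8 − 2.6571)² + (3.6 − 2.6571)² + … = 71.5771
σ = √[71.5771 / 6] = 3.4539%
Sharpe = (r̄ − rf) / σ = (2.6571 − 0.26) / 3.4539 = 2.3971 / 3.4539 = 0.6940

0.694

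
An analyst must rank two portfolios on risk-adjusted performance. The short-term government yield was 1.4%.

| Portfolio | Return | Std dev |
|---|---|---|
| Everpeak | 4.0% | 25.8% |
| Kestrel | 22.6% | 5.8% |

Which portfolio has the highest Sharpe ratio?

Everpeak: Sharpe ratio = (4.0% − 1.4%) / 25.8% = 0.101
Kestrel: Sharpe ratio = (22.6% − 1.4%) / 5.8% = 3.655
Highest: Kestrel (3.655).

Kestrel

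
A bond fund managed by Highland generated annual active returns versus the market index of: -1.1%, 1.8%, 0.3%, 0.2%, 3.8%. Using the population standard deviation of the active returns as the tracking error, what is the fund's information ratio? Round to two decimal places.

0.60

r̄ = (-1.1 + 1.8 + 0.3 + 0.2 + 3.8) / 5 = 5.00 / 5 = 1.0000%
Σ(r − r̄)² = 14.0200; population σ = √(14.0200/5) = 1.6745%
IR = r̄ / tracking error = 1.0000 / 1.6745 = 0.5972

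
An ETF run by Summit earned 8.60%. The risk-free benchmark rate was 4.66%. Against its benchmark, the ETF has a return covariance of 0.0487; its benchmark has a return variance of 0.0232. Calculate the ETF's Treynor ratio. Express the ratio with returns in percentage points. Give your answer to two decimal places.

β = Cov / Var = 0.0487 / 0.0232 = 2.0991
Treynor = (Rp − Rf) / β = (8.60% − 4.66%) / 2.0991 = 3.94 / 2.0991 = 1.8770

1.88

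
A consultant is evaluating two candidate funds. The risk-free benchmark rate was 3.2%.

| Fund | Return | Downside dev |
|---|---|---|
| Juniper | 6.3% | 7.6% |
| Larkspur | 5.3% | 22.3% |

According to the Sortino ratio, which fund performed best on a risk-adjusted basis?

Juniper: Sortino ratio = (6.3% − 3.2%) / 7.6% = 0.408
Larkspur: Sortino ratio = (5.3% − 3.2%) / 22.3% = 0.094
Highest: Juniper (0.408).

Juniper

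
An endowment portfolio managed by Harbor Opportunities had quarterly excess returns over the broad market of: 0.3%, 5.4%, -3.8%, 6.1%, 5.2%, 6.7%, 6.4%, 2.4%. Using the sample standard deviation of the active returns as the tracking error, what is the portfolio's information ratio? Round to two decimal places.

r̄ = (0.3 + 5.4 − 3.8 + 6.1 + 5.2 + 6.7 + 6.4 + 2.4) / 8 = 3.5875%
Σ(r − r̄)² = 96.5888; sample σ = √(96.5888/7) = 3.7146%
IR = r̄ / tracking error = 3.5875 / 3.7146 = 0.9658

0.97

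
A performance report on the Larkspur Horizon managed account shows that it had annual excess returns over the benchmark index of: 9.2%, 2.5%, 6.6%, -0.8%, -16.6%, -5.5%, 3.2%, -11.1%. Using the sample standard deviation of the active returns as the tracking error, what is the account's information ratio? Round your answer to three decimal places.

-0.176

r̄ = (9.2 + 2.5 + 6.6 − 0.8 − 16.6 − 5.5 + 3.2 − 11.1) / 8 = -12.50 / 8 = -1.5625%
Σ(r − r̄)² = 554.8188; sample σ = √(554.8188/7) = 8.9028%
IR = r̄ / tracking error = -1.5625 / 8.9028 = -0.1755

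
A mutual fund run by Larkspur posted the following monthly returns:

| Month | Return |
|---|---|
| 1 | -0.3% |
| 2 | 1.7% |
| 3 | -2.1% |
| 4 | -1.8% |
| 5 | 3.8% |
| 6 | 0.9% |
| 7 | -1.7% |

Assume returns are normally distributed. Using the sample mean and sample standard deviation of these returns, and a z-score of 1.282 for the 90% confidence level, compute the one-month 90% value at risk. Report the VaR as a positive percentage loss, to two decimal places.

μ = (-0.3 + 1.7 − 2.1 − 1.8 + 3.8 + 0.9 − 1.7) / 7 = 0.50 / 7 = 0.0714%
Sample σ = √[Σ(r − μ)² / 6] = √[28.7343 / 6] = √4.7891 = 2.1884%
VaR = −(μ − z·σ) = −(0.0714 − 1.282 × 2.1884) = −(-2.7341) = 2.7341%

2.73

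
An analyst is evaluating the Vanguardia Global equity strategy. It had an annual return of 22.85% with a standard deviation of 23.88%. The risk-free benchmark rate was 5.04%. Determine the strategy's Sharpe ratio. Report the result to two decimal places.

Sharpe = (Rp − Rf) / σp = (22.85% − 5.04%) / 23.88% = 17.81% / 23.88% = 0.7458

0.75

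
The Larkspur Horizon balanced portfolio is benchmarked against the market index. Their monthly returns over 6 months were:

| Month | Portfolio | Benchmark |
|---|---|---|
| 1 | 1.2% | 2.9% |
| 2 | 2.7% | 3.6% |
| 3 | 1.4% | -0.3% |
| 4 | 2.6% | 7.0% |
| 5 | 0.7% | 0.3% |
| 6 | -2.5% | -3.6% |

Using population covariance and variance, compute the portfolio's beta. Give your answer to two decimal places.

0.45

r̄p = 1.0167%,  r̄m = 1.6500%
Cov = Σ(rp − r̄p)(rm − r̄m) / 6 = 5.0208
Var(rm) = Σ(rm − r̄m)² / 6 = 11.1958
β = Cov / Var = 5.0208 / 11.1958 = 0.4485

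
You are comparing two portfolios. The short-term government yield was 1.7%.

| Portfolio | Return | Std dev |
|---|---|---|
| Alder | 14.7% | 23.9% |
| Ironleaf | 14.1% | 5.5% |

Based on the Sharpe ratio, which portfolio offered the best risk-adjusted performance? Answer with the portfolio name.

Alder: Sharpe ratio = (14.7% − 1.7%) / 23.9% = 0.544
Ironleaf: Sharpe ratio = (14.1% − 1.7%) / 5.5% = 2.255
Highest: Ironleaf (2.255).

Ironleaf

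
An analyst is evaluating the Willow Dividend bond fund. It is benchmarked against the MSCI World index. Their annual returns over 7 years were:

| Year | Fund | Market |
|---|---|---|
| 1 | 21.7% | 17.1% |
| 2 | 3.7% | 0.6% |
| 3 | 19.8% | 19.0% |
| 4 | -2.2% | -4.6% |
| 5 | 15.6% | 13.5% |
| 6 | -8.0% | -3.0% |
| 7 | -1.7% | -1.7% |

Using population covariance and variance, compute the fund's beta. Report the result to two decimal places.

1.13

r̄p = 6.9857%,  r̄m = 5.8429%
Cov = Σ(rp − r̄p)(rm − r̄m) / 7 = 101.6263
Var(rm) = Σ(rm − r̄m)² / 7 = 90.0139
β = Cov / Var = 101.6263 / 90.0139 = 1.1290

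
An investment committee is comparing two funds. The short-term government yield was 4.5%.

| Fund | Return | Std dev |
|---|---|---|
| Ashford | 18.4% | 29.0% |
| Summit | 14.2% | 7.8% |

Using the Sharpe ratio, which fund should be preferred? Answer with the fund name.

Summit

Ashford: Sharpe ratio = (18.4% − 4.5%) / 29.0% = 0.479
Summit: Sharpe ratio = (14.2% − 4.5%) / 7.8% = 1.244
Highest: Summit (1.244).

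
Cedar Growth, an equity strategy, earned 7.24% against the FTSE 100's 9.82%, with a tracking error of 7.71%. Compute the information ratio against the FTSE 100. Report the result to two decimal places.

-0.33

IR = (Rp − Rb) / TE = (7.24% − 9.82%) / 7.71% = -2.58% / 7.71% = -0.3346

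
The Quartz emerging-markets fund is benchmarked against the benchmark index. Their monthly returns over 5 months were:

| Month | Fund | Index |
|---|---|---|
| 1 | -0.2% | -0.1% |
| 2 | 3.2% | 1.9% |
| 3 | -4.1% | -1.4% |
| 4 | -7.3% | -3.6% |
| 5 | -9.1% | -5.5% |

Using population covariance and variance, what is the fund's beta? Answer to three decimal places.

r̄p = -3.5000%,  r̄m = -1.7400%
Cov = Σ(rp − r̄p)(rm − r̄m) / 5 = 11.5440
Var(rm) = Σ(rm − r̄m)² / 5 = 6.7304
β = Cov / Var = 11.5440 / 6.7304 = 1.7152

1.715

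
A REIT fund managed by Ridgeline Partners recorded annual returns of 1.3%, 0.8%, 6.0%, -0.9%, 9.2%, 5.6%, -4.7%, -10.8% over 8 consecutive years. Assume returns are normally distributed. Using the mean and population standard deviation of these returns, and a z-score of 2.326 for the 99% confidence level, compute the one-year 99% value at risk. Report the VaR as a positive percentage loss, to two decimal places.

r̄ = (1.3 + 0.8 + 6 − 0.9 + 9.2 + 5.6 − 4.7 − 10.8) / 8 = 6.50 / 8 = 0.8125%
Σ(r − r̄)² = (1.3 − 0.8125)² + (0.8 − 0.8125)² + … = 288.5888
population σ = √(288.5888 / 8) = √36.0736 = 6.0061%
VaR = −(r̄ − z·σ) = −(0.8125 − 2.326 × 6.0061) = −(-13.1577) = 13.1577%

13.16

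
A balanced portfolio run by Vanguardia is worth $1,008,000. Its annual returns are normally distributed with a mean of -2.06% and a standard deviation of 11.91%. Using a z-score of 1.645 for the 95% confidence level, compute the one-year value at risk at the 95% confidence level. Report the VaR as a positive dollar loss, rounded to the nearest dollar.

Return at the 95% tail: μ − z·σ = -2.06% − 1.645 × 11.91% = -2.06 − 19.59195 = -21.65195%
VaR = −(-21.65195%) × $1,008,000 = 21.65195% × $1,008,000 = $218,252

$218,252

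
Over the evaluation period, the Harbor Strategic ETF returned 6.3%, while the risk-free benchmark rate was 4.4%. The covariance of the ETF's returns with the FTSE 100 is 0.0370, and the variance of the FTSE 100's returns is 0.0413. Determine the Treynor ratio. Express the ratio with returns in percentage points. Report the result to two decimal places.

β = Cov / Var = 0.0370 / 0.0413 = 0.8959
Treynor = (Rp − Rf) / β = (6.3% − 4.4%) / 0.8959 = 1.90 / 0.8959 = 2.1208

2.12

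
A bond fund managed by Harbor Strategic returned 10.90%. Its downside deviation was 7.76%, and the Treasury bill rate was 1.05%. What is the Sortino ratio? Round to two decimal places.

1.27

Sortino = (Rp − Rf) / σd = (10.90% − 1.05%) / 7.76% = 9.85% / 7.76% = 1.2693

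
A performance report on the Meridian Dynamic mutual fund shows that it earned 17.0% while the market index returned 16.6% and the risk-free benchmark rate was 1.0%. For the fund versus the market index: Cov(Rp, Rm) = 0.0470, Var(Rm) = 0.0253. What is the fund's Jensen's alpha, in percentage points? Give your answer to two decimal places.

β = Cov / Var = 0.0470 / 0.0253 = 1.8577
E[R] = Rf + β(Rm − Rf) = 1.0% + 1.8577 × (16.6% − 1.0%) = 29.9801%
α = Rp − E[R] = 17.0% − 29.9801% = -12.9801

-12.98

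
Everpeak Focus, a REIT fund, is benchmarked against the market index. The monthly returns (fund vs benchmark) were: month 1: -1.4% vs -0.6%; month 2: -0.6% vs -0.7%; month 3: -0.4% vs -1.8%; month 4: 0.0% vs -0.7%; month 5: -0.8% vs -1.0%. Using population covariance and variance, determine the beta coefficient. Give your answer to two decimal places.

r̄p = -0.6400%,  r̄m = -0.9600%
Cov = Σ(rp − r̄p)(rm − r̄m) / 5 = -0.0584
Var(rm) = Σ(rm − r̄m)² / 5 = 0.1944
β = Cov / Var = -0.0584 / 0.1944 = -0.3004

-0.30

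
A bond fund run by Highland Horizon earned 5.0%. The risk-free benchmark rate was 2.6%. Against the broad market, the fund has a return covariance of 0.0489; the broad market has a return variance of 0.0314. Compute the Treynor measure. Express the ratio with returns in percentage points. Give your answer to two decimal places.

1.54

β = Cov / Var = 0.0489 / 0.0314 = 1.5573
Treynor = (Rp − Rf) / β = (5.0% − 2.6%) / 1.5573 = 2.40 / 1.5573 = 1.5411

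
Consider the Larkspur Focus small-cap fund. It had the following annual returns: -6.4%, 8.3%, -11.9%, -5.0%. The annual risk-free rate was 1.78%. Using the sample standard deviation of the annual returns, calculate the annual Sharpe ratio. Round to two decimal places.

μ = (-6.4 + 8.3 − 11.9 − 5) / 4 = -3.7500%
Σ(r − μ)² = (-6.4 − (-3.7500))² + (8.3 − (-3.7500))² + … = 220.2100
σ = √[220.2100 / 3] = 8.5676%
Sharpe = (μ − rf) / σ = (-3.7500 − 1.78) / 8.5676 = -5.5300 / 8.5676 = -0.6455

-0.65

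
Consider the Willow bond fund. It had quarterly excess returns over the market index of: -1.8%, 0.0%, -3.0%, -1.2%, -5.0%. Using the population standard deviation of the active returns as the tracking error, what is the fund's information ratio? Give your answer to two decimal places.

r̄ = (-1.8 + 0 − 3 − 1.2 − 5) / 5 = -2.2000%
Σ(r − r̄)² = (-1.8 − (-2.2000))² + (0 − (-2.2000))² + (-3 − (-2.2000))² + … = 14.4800
σ = √[14.4800 / 5] = 1.7018%
IR = r̄ / tracking error = -2.2000 / 1.7018 = -1.2927

-1.29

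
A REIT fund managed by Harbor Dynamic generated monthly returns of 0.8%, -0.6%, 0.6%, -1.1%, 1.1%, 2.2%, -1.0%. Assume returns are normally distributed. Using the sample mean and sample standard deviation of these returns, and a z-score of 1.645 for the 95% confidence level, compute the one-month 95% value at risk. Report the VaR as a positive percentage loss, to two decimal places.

r̄ = (0.8 − 0.6 + 0.6 − 1.1 + 1.1 + 2.2 − 1) / 7 = 2.00 / 7 = 0.2857%
Σ(r − r̄)² = (0.8 − 0.2857)² + (-0.6 − 0.2857)² + … = 9.0486
sample σ = √(9.0486 / 6) = √1.5081 = 1.2280%
VaR = −(r̄ − z·σ) = −(0.2857 − 1.645 × 1.2280) = −(-1.7344) = 1.7344%

1.73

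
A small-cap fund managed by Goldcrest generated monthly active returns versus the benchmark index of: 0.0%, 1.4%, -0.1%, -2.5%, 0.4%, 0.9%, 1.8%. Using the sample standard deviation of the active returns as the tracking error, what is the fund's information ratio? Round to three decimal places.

0.193

r̄ = (0 + 1.4 − 0.1 − 2.5 + 0.4 + 0.9 + 1.8) / 7 = 1.90 / 7 = 0.2714%
Sample σ = √[Σ(r − r̄)² / 6] = √[11.9143 / 6] = √1.9857 = 1.4091%
IR = r̄ / tracking error = 0.2714 / 1.4091 = 0.1926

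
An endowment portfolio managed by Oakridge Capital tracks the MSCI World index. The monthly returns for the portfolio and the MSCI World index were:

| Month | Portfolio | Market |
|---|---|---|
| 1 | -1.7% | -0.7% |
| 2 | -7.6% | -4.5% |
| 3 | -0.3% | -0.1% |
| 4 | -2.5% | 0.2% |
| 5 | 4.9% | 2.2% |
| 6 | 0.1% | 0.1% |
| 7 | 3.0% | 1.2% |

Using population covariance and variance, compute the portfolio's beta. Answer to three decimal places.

r̄p = -0.5857%,  r̄m = -0.2286%
Cov = Σ(rp − r̄p)(rm − r̄m) / 7 = 6.9104
Var(rm) = Σ(rm − r̄m)² / 7 = 3.8163
β = Cov / Var = 6.9104 / 3.8163 = 1.8108

1.811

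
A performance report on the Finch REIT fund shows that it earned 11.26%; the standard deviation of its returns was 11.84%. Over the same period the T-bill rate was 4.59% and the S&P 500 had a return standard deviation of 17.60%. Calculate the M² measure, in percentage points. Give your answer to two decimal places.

Sharpe = (Rp − Rf) / σp = (11.26% − 4.59%) / 11.84% = 0.5633
M² = Rf + Sharpe × σm = 4.59% + 0.5633 × 17.60% = 14.5041%

14.50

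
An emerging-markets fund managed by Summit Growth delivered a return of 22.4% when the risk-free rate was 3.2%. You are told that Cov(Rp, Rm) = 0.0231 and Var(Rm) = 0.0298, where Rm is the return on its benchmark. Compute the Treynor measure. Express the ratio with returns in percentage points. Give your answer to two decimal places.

24.77

β = Cov / Var = 0.0231 / 0.0298 = 0.7752
Treynor = (Rp − Rf) / β = (22.4% − 3.2%) / 0.7752 = 19.20 / 0.7752 = 24.7678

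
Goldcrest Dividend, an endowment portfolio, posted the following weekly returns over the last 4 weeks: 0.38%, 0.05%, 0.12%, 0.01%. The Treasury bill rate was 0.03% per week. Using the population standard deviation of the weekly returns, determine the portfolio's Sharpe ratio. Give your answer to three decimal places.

μ = (0.38 + 0.05 + 0.12 + 0.01) / 4 = 0.560 / 4 = 0.1400%
Σ(r − μ)² = 0.0830; population σ = √(0.0830/4) = 0.1440%
Sharpe = (μ − rf) / σ = (0.1400 − 0.03) / 0.1440 = 0.1100 / 0.1440 = 0.7639

0.764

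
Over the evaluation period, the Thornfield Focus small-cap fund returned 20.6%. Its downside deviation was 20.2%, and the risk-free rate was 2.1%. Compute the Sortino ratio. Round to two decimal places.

Sortino = (Rp − Rf) / σd = (20.6% − 2.1%) / 20.2% = 18.50% / 20.2% = 0.9158

0.92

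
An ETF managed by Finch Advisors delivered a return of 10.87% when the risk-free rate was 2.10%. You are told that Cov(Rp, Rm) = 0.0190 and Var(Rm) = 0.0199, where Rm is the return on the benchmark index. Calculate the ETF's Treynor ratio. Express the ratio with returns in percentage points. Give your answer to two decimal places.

β = Cov / Var = 0.0190 / 0.0199 = 0.9548
Treynor = (Rp − Rf) / β = (10.87% − 2.10%) / 0.9548 = 8.77 / 0.9548 = 9.1852

9.19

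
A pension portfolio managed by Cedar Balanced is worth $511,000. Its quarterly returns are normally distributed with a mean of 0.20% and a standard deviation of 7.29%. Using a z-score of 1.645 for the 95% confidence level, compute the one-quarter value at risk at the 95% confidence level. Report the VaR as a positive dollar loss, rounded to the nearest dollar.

$60,257

Return at the 95% tail: μ − z·σ = 0.20% − 1.645 × 7.29% = 0.2 − 11.99205 = -11.79205%
VaR = −(-11.79205%) × $511,000 = 11.79205% × $511,000 = $60,257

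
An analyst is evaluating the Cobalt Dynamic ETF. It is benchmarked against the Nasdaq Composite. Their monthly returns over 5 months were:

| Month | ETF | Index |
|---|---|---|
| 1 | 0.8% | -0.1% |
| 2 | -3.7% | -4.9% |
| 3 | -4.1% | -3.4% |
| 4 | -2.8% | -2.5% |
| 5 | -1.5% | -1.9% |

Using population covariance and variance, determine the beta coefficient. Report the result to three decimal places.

r̄p = -2.2600%,  r̄m = -2.5600%
Cov = Σ(rp − r̄p)(rm − r̄m) / 5 = 2.5824
Var(rm) = Σ(rm − r̄m)² / 5 = 2.5344
β = Cov / Var = 2.5824 / 2.5344 = 1.0189

1.019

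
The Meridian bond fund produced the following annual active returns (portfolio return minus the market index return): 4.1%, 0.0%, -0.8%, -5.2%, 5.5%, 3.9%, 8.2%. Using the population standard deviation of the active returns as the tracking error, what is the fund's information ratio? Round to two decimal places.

r̄ = (4.1 + 0 − 0.8 − 5.2 + 5.5 + 3.9 + 8.2) / 7 = 15.70 / 7 = 2.2429%
Population std dev = √[121.9771 / 7] = 4.1744%
IR = r̄ / tracking error = 2.2429 / 4.1744 = 0.5373

0.54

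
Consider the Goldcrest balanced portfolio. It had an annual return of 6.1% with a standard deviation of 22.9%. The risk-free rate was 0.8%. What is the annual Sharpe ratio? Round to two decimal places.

0.23

Sharpe = (Rp − Rf) / σp = (6.1% − 0.8%) / 22.9% = 5.30% / 22.9% = 0.2314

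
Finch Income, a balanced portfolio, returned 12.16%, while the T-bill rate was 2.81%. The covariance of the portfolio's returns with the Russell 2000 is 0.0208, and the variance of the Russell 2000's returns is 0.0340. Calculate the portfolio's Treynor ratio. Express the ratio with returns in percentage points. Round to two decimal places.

15.28

β = Cov / Var = 0.0208 / 0.0340 = 0.6118
Treynor = (Rp − Rf) / β = (12.16% − 2.81%) / 0.6118 = 9.35 / 0.6118 = 15.2828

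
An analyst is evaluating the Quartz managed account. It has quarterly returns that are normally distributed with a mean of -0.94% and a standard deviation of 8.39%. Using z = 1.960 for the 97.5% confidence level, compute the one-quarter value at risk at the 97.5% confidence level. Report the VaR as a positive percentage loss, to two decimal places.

VaR (as % loss) = −(μ − z·σ) = −(-0.94% − 1.960 × 8.39%) = −(-17.3844%) = 17.3844%

17.38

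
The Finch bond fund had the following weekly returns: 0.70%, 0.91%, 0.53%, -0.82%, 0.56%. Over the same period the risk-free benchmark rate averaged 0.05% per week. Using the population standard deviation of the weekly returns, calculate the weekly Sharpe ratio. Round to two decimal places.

μ = (0.7 + 0.91 + 0.53 − 0.82 + 0.56) / 5 = 1.880 / 5 = 0.3760%
Population σ = √[Σ(r − μ)² / 5] = √[1.8781 / 5] = √0.3756 = 0.6129%
Sharpe = (μ − rf) / σ = (0.3760 − 0.05) / 0.6129 = 0.3260 / 0.6129 = 0.5319

0.53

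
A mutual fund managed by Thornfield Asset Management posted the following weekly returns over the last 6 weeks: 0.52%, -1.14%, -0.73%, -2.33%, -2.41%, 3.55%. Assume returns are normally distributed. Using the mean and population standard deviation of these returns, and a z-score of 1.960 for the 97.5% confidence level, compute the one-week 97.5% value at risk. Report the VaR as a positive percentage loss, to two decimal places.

μ = (0.52 − 1.14 − 0.73 − 2.33 − 2.41 + 3.55) / 6 = -2.540 / 6 = -0.4233%
Σ(r − μ)² = (0.52 − (-0.4233))² + (-1.14 − (-0.4233))² + … = 24.8671
σ = √[24.8671 / 6] = 2.0358%
VaR = −(μ − z·σ) = −(-0.4233 − 1.960 × 2.0358) = −(-4.4135) = 4.4135%

4.41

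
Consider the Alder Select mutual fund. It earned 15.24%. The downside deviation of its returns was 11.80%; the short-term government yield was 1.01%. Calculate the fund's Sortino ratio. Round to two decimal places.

Sortino = (Rp − Rf) / σd = (15.24% − 1.01%) / 11.80% = 14.23% / 11.80% = 1.2059

1.21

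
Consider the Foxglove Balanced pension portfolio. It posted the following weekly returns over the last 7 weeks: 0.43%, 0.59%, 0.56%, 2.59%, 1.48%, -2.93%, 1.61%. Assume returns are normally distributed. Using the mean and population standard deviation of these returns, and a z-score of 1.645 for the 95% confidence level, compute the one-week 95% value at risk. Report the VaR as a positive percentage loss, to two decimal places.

r̄ = (0.43 + 0.59 + 0.56 + 2.59 + 1.48 − 2.93 + 1.61) / 7 = 4.330 / 7 = 0.6186%
Population σ = √[Σ(r − r̄)² / 7] = √[18.2437 / 7] = √2.6062 = 1.6144%
VaR = −(r̄ − z·σ) = −(0.6186 − 1.645 × 1.6144) = −(-2.0371) = 2.0371%

2.04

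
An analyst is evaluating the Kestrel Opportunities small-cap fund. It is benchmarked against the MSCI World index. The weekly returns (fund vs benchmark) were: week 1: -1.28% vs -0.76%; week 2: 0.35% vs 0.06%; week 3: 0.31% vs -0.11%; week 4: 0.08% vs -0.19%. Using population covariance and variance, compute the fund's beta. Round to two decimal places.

2.13

r̄p = -0.1350%,  r̄m = -0.2500%
Cov = Σ(rp − r̄p)(rm − r̄m) / 4 = 0.2024
Var(rm) = Σ(rm − r̄m)² / 4 = 0.0949
β = Cov / Var = 0.2024 / 0.0949 = 2.1328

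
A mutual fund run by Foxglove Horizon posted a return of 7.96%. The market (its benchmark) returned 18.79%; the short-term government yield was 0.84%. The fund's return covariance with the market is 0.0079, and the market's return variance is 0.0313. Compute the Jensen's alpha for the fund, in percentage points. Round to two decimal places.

β = Cov / Var = 0.0079 / 0.0313 = 0.2524
E[R] = Rf + β(Rm − Rf) = 0.84% + 0.2524 × (18.79% − 0.84%) = 5.3706%
α = Rp − E[R] = 7.96% − 5.3706% = 2.5894

2.59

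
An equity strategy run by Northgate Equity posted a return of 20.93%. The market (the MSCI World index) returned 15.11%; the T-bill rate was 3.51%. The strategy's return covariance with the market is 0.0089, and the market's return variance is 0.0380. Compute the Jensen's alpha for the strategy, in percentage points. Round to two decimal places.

14.70

β = Cov / Var = 0.0089 / 0.0380 = 0.2342
E[R] = Rf + β(Rm − Rf) = 3.51% + 0.2342 × (15.11% − 3.51%) = 6.2267%
α = Rp − E[R] = 20.93% − 6.2267% = 14.7033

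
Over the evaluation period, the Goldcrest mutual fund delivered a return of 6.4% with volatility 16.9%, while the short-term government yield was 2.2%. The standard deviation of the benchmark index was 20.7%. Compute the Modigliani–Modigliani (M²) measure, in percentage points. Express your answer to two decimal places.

Sharpe = (Rp − Rf) / σp = (6.4% − 2.2%) / 16.9% = 0.2485
M² = Rf + Sharpe × σm = 2.2% + 0.2485 × 20.7% = 7.3440%

7.34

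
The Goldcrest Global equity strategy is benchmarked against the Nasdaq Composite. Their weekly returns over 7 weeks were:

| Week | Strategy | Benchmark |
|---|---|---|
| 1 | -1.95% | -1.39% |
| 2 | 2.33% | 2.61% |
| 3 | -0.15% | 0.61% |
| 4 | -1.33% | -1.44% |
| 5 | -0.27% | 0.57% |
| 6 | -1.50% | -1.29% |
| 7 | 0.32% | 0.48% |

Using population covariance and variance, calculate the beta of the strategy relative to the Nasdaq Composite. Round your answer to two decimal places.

r̄p = -0.3643%,  r̄m = 0.0214%
Cov = Σ(rp − r̄p)(rm − r̄m) / 7 = 1.8007
Var(rm) = Σ(rm − r̄m)² / 7 = 1.9152
β = Cov / Var = 1.8007 / 1.9152 = 0.9402

0.94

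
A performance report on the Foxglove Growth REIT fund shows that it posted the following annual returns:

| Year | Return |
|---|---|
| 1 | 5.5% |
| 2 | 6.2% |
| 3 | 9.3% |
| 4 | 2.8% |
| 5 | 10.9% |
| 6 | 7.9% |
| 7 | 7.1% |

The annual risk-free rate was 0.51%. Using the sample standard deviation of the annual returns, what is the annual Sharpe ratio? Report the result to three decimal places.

2.497

Mean return r̄ = 49.70 / 7 = 7.1000%
Σ(r − r̄)² = (5.5 − 7.1000)² + (6.2 − 7.1000)² + … = 41.7800
sample σ = √(41.7800 / 6) = √6.9633 = 2.6388%
Sharpe = (r̄ − rf) / σ = (7.1000 − 0.51) / 2.6388 = 6.5900 / 2.6388 = 2.4973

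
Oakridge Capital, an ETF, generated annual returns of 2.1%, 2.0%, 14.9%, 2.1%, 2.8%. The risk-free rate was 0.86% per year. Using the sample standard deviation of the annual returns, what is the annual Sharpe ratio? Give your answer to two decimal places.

0.69

r̄ = (2.1 + 2 + 14.9 + 2.1 + 2.8) / 5 = 4.7800%
Sample σ = √[Σ(r − r̄)² / 4] = √[128.4280 / 4] = √32.1070 = 5.6663%
Sharpe = (r̄ − rf) / σ = (4.7800 − 0.86) / 5.6663 = 3.9200 / 5.6663 = 0.6918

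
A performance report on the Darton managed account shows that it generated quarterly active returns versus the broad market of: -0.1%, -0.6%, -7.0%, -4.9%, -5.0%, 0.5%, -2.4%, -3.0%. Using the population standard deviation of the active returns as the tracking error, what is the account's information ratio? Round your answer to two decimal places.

-1.12

Mean return μ = -22.50 / 8 = -2.8125%
Σ(r − μ)² = (-0.1 − (-2.8125))² + (-0.6 − (-2.8125))² + (-7 − (-2.8125))² + … = 50.1088
σ = √[50.1088 / 8] = 2.5027%
IR = μ / tracking error = -2.8125 / 2.5027 = -1.1238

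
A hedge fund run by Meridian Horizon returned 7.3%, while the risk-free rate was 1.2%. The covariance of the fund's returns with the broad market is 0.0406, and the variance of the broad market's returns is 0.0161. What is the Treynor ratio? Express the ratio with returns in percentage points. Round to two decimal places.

β = Cov / Var = 0.0406 / 0.0161 = 2.5217
Treynor = (Rp − Rf) / β = (7.3% − 1.2%) / 2.5217 = 6.10 / 2.5217 = 2.4190

2.42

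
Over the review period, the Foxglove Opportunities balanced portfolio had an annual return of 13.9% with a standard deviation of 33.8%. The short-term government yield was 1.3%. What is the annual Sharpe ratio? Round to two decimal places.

Sharpe = (Rp − Rf) / σp = (13.9% − 1.3%) / 33.8% = 12.60% / 33.8% = 0.3728

0.37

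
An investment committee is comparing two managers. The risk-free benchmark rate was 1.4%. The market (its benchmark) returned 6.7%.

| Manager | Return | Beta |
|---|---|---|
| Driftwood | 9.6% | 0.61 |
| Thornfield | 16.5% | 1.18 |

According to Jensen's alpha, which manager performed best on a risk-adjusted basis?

Driftwood: α = 9.6% − [1.4% + 0.61 × (6.7% − 1.4%)] = 4.967
Thornfield: α = 16.5% − [1.4% + 1.18 × (6.7% − 1.4%)] = 8.846
Highest: Thornfield (8.846).

Thornfield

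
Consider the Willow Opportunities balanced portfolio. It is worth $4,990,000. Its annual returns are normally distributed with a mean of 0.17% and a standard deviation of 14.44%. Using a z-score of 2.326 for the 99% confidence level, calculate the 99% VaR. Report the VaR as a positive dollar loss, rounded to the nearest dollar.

$1,667,530

Return at the 99% tail: μ − z·σ = 0.17% − 2.326 × 14.44% = 0.17 − 33.58744 = -33.41744%
VaR = −(-33.41744%) × $4,990,000 = 33.41744% × $4,990,000 = $1,667,530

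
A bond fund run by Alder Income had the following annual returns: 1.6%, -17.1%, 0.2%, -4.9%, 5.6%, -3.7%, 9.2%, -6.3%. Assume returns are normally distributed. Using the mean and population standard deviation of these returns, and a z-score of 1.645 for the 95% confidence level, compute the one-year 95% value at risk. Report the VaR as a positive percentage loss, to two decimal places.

Mean return μ = -15.40 / 8 = -1.9250%
Population std dev = √[458.7550 / 8] = 7.5726%
VaR = −(μ − z·σ) = −(-1.9250 − 1.645 × 7.5726) = −(-14.3819) = 14.3819%

14.38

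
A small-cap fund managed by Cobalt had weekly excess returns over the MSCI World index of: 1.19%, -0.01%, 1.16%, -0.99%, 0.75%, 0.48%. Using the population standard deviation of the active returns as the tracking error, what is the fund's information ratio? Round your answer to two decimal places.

0.57

Mean return r̄ = 2.580 / 6 = 0.4300%
Σ(r − r̄)² = (1.19 − 0.4300)² + (-0.01 − 0.4300)² + (1.16 − 0.4300)² + … = 3.4254
population σ = √(3.4254 / 6) = √0.5709 = 0.7556%
IR = r̄ / tracking error = 0.4300 / 0.7556 = 0.5691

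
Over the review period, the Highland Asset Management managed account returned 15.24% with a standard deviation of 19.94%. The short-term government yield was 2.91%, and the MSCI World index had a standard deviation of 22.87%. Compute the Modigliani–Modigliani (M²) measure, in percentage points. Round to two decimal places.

17.05

Sharpe = (Rp − Rf) / σp = (15.24% − 2.91%) / 19.94% = 0.6184
M² = Rf + Sharpe × σm = 2.91% + 0.6184 × 22.87% = 17.0528%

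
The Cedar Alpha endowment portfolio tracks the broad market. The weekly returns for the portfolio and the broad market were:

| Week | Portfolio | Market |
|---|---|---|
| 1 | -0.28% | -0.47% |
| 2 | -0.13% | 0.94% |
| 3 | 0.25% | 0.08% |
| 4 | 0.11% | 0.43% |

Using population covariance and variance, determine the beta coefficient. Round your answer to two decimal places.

r̄p = -0.0125%,  r̄m = 0.2450%
Cov = Σ(rp − r̄p)(rm − r̄m) / 4 = 0.0222
Var(rm) = Σ(rm − r̄m)² / 4 = 0.2639
β = Cov / Var = 0.0222 / 0.2639 = 0.0841

0.08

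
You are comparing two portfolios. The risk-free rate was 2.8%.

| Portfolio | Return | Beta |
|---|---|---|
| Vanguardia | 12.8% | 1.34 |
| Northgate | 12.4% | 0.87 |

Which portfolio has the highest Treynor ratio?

Vanguardia: Treynor = (12.8% − 2.8%) / 1.34 = 7.463
Northgate: Treynor = (12.4% − 2.8%) / 0.87 = 11.034
Highest: Northgate (11.034).

Northgate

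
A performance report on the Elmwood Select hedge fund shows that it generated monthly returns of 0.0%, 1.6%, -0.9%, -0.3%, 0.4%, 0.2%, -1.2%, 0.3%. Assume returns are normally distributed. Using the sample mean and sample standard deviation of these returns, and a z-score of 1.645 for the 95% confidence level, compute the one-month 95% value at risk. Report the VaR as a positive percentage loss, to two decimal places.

μ = (0 + 1.6 − 0.9 − 0.3 + 0.4 + 0.2 − 1.2 + 0.3) / 8 = 0.10 / 8 = 0.0125%
Σ(r − μ)² = 5.1888; sample σ = √(5.1888/7) = 0.8610%
VaR = −(μ − z·σ) = −(0.0125 − 1.645 × 0.8610) = −(-1.4038) = 1.4038%

1.40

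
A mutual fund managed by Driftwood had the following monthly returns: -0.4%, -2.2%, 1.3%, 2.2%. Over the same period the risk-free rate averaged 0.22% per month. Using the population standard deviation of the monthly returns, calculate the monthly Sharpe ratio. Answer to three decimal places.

0.003

r̄ = (-0.4 − 2.2 + 1.3 + 2.2) / 4 = 0.90 / 4 = 0.2250%
Population std dev = √[11.3275 / 4] = 1.6828%
Sharpe = (r̄ − rf) / σ = (0.2250 − 0.22) / 1.6828 = 0.0050 / 1.6828 = 0.0030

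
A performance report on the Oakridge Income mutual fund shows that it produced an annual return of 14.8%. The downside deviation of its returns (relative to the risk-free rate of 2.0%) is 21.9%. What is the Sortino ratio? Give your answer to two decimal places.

0.58

Sortino = (Rp − Rf) / σd = (14.8% − 2.0%) / 21.9% = 12.80% / 21.9% = 0.5845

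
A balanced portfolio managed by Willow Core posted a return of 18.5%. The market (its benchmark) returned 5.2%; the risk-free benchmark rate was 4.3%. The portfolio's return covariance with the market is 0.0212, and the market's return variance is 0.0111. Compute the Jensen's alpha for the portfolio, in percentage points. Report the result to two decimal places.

β = Cov / Var = 0.0212 / 0.0111 = 1.9099
E[R] = Rf + β(Rm − Rf) = 4.3% + 1.9099 × (5.2% − 4.3%) = 6.0189%
α = Rp − E[R] = 18.5% − 6.0189% = 12.4811

12.48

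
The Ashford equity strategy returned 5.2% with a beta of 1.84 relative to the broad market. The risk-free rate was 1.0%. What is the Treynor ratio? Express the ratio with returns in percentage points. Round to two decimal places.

2.28

Treynor = (Rp − Rf) / β = (5.2% − 1.0%) / 1.84 = 4.20 / 1.84 = 2.2826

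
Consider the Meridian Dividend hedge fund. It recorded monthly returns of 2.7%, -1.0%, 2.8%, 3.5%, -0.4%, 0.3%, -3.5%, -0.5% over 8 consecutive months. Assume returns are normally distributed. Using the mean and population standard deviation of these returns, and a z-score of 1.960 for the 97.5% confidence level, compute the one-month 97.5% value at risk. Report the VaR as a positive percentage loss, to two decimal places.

3.85

μ = (2.7 − 1 + 2.8 + 3.5 − 0.4 + 0.3 − 3.5 − 0.5) / 8 = 0.4875%
Σ(r − μ)² = (2.7 − 0.4875)² + (-1 − 0.4875)² + (2.8 − 0.4875)² + … = 39.2288
population σ = √(39.2288 / 8) = √4.9036 = 2.2144%
VaR = −(μ − z·σ) = −(0.4875 − 1.960 × 2.2144) = −(-3.8527) = 3.8527%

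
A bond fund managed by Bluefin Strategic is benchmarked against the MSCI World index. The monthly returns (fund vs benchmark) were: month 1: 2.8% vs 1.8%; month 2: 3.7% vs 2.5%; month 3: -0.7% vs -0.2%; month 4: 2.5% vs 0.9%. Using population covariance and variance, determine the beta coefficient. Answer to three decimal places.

r̄p = 2.0750%,  r̄m = 1.2500%
Cov = Σ(rp − r̄p)(rm − r̄m) / 4 = 1.5763
Var(rm) = Σ(rm − r̄m)² / 4 = 1.0225
β = Cov / Var = 1.5763 / 1.0225 = 1.5416

1.542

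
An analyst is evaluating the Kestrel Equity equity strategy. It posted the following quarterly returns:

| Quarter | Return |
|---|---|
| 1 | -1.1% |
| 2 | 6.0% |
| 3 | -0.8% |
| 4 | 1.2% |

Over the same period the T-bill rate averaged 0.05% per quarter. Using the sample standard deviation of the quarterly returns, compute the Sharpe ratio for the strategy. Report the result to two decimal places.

0.39

μ = (-1.1 + 6 − 0.8 + 1.2) / 4 = 1.3250%
Σ(r − μ)² = (-1.1 − 1.3250)² + (6 − 1.3250)² + … = 32.2675
σ = √[32.2675 / 3] = 3.2796%
Sharpe = (μ − rf) / σ = (1.3250 − 0.05) / 3.2796 = 1.2750 / 3.2796 = 0.3888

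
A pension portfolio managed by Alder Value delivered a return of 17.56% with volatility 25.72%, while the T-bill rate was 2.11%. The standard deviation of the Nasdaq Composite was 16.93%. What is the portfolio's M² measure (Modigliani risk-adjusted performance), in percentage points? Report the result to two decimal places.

12.28

Sharpe = (Rp − Rf) / σp = (17.56% − 2.11%) / 25.72% = 0.6007
M² = Rf + Sharpe × σm = 2.11% + 0.6007 × 16.93% = 12.2799%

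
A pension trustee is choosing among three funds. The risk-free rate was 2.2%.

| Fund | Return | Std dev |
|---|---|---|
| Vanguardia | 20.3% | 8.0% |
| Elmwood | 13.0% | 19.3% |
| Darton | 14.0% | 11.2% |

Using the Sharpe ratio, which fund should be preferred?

Vanguardia

Vanguardia: Sharpe ratio = (20.3% − 2.2%) / 8.0% = 2.263
Elmwood: Sharpe ratio = (13.0% − 2.2%) / 19.3% = 0.560
Darton: Sharpe ratio = (14.0% − 2.2%) / 11.2% = 1.054
Highest: Vanguardia (2.263).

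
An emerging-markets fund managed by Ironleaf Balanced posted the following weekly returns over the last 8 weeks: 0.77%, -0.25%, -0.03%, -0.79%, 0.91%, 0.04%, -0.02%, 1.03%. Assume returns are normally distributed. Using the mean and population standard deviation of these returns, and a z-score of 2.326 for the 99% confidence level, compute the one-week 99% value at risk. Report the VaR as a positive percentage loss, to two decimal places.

Mean return r̄ = 1.660 / 8 = 0.2075%
Σ(r − r̄)² = (0.77 − 0.2075)² + (-0.25 − 0.2075)² + (-0.03 − 0.2075)² + … = 2.8270
population σ = √(2.8270 / 8) = √0.3534 = 0.5945%
VaR = −(r̄ − z·σ) = −(0.2075 − 2.326 × 0.5945) = −(-1.1753) = 1.1753%

1.18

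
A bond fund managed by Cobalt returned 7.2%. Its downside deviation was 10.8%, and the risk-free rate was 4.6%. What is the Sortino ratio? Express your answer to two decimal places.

0.24

Sortino = (Rp − Rf) / σd = (7.2% − 4.6%) / 10.8% = 2.60% / 10.8% = 0.2407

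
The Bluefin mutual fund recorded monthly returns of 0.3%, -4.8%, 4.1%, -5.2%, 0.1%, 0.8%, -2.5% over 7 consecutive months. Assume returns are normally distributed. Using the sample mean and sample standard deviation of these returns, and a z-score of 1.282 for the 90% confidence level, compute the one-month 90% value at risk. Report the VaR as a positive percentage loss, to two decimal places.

r̄ = (0.3 − 4.8 + 4.1 − 5.2 + 0.1 + 0.8 − 2.5) / 7 = -7.20 / 7 = -1.0286%
Sample std dev = √[66.4743 / 6] = 3.3285%
VaR = −(r̄ − z·σ) = −(-1.0286 − 1.282 × 3.3285) = −(-5.2957) = 5.2957%

5.30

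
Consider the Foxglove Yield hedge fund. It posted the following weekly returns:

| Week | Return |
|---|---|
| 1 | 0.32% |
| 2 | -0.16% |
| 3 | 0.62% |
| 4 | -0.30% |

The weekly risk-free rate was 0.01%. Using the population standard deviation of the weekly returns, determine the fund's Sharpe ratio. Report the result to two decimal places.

0.30

r̄ = (0.32 − 0.16 + 0.62 − 0.3) / 4 = 0.1200%
Σ(r − r̄)² = (0.32 − 0.1200)² + (-0.16 − 0.1200)² + … = 0.5448
population σ = √(0.5448 / 4) = √0.1362 = 0.3691%
Sharpe = (r̄ − rf) / σ = (0.1200 − 0.01) / 0.3691 = 0.1100 / 0.3691 = 0.2980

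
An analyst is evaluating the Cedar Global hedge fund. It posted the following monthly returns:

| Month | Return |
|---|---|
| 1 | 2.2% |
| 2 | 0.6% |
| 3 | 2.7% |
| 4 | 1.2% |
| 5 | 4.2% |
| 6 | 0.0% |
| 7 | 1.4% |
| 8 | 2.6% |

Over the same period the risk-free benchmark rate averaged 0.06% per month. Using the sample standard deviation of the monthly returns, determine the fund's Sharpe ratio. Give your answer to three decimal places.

Mean return r̄ = 14.90 / 8 = 1.8625%
Σ(r − r̄)² = 12.5388; sample σ = √(12.5388/7) = 1.3384%
Sharpe = (r̄ − rf) / σ = (1.8625 − 0.06) / 1.3384 = 1.8025 / 1.3384 = 1.3468

1.347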